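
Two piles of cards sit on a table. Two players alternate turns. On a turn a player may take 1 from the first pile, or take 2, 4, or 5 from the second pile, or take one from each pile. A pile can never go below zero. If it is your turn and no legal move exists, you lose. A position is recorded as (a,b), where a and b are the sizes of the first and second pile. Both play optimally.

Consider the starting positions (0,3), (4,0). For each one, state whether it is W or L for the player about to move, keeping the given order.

(0,3): W, (4,0): L

Work bottom-up. With no move the player to move loses. Otherwise the position is W if at least one move leads to an L position for the opponent, and L if every move leads to a W.
No move ever increases a pile, so every position that can arise here has a ≤ 4 and b ≤ 3; it is enough to label the cells with 0 ≤ a ≤ 4 and 0 ≤ b ≤ 3.
Every move lowers a or b (never raises either), so fill the grid row by row in increasing a, and left to right within a row: each cell's successors are then already labelled.
      b=0  b=1  b=2  b=3
a=0:    L    L    W    W
a=1:    W    W    W    L
a=2:    L    L    W    W
a=3:    W    W    W    L
a=4:    L    L    W    W
Cells with no legal move (terminal, hence L): (0,0), (0,1).
The remaining L cells, each justified by listing all of its moves:
(1,3): L (options (0,3)(W), (1,1)(W), (0,2)(W) are all W)
(2,0): L (sole option (1,0)(W) is W)
(2,1): L (options (1,1)(W), (1,0)(W) are all W)
(3,3): L (options (2,3)(W), (3,1)(W), (2,2)(W) are all W)
(4,0): L (sole option (3,0)(W) is W)
(4,1): L (options (3,1)(W), (3,0)(W) are all W)
Every other cell has at least one move into one of the L cells above, so it is W.
(0,3): the move to (0,1) reaches an L cell, so W
(4,0): one of the L cells justified above, so L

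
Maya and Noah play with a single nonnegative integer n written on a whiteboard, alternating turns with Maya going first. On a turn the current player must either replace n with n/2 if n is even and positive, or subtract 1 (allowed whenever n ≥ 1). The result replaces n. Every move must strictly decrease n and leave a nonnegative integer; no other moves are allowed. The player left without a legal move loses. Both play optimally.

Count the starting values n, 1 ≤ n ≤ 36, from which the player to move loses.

Positions with no move are L. A position that does have a move is losing for the player to move precisely when every available move leads to a winning position for the opponent. Fill in the labels:
n=0: no move → L
n=1: W (go to 0, an L position)
n=2: L (sole option 1(W) is W)
n=3: W (go to 2, an L position)
n=4: W (go to 2, an L position)
n=5: L (sole option 4(W) is W)
n=6: W (go to 5, an L position)
n=7: L (sole option 6(W) is W)
n=8: W (go to 7, an L position)
n=9: L (sole option 8(W) is W)
n=10: W (go to 5, an L position)
n=11: L (sole option 10(W) is W)
n=12: W (go to 11, an L position)
n=13: L (sole option 12(W) is W)
n=14: W (go to 7, an L position)
n=15: L (sole option 14(W) is W)
n=16: W (go to 15, an L position)
n=17: L (sole option 16(W) is W)
n=18: W (go to 9, an L position)
n=19: L (sole option 18(W) is W)
n=20: W (go to 19, an L position)
n=21: L (sole option 20(W) is W)
n=22: W (go to 11, an L position)
n=23: L (sole option 22(W) is W)
n=24: W (go to 23, an L position)
n=25: L (sole option 24(W) is W)
n=26: W (go to 13, an L position)
n=27: L (sole option 26(W) is W)
n=28: W (go to 27, an L position)
n=29: L (sole option 28(W) is W)
n=30: W (go to 15, an L position)
n=31: L (sole option 30(W) is W)
n=32: W (go to 31, an L position)
n=33: L (sole option 32(W) is W)
n=34: W (go to 17, an L position)
n=35: L (sole option 34(W) is W)
n=36: W (go to 35, an L position)
L entries with 1 ≤ n ≤ 36 (n=0 is outside the asked range and is not counted): n = 2, 5, 7, 9, 11, 13, 15, 17, 19, 21, 23, 25, 27, 29, 31, 33, 35; that makes 17.

17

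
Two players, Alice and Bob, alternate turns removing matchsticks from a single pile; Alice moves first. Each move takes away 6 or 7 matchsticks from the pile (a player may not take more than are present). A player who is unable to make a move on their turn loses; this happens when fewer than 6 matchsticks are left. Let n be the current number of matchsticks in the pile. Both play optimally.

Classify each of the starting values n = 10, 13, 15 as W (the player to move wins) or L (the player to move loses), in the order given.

10: W, 13: L, 15: L

Label each position W (a win for the player to move) or L (a loss). A position with no legal move is L; any other position is W exactly when some move reaches an L, and L when every move reaches a W.
n=0: no move → L
n=1: no move → L
n=2: no move → L
n=3: no move → L
n=4: no move → L
n=5: no move → L
n=6: →0(L), so W
n=7: →1(L), so W
n=8: →2(L), so W
n=9: →3(L), so W
n=10: →4(L), so W
n=11: →5(L), so W
n=12: →5(L), so W
n=13: →7(W), 6(W) — all W, so L
n=14: →8(W), 7(W) — all W, so L
n=15: →9(W), 8(W) — all W, so L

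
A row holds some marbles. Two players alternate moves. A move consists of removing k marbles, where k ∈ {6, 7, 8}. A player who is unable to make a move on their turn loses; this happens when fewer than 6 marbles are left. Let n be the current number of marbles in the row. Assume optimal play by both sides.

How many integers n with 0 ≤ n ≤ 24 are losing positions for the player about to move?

Use the standard recursion: the mover loses at a terminal position; elsewhere, the mover wins exactly when some move hands the opponent an L position.
n=0: no move → L
n=1: no move → L
n=2: no move → L
n=3: no move → L
n=4: no move → L
n=5: no move → L
n=6: W (go to 0, an L position)
n=7: W (go to 1, an L position)
n=8: W (go to 2, an L position)
n=9: W (go to 3, an L position)
n=10: W (go to 4, an L position)
n=11: W (go to 5, an L position)
n=12: W (go to 5, an L position)
n=13: W (go to 5, an L position)
n=14: L (options 8(W), 7(W), 6(W) are all W)
n=15: L (options 9(W), 8(W), 7(W) are all W)
n=16: L (options 10(W), 9(W), 8(W) are all W)
n=17: L (options 11(W), 10(W), 9(W) are all W)
n=18: L (options 12(W), 11(W), 10(W) are all W)
n=19: L (options 13(W), 12(W), 11(W) are all W)
n=20: W (go to 14, an L position)
n=21: W (go to 15, an L position)
n=22: W (go to 16, an L position)
n=23: W (go to 17, an L position)
n=24: W (go to 18, an L position)
L entries with 0 ≤ n ≤ 24: n = 0, 1, 2, 3, 4, 5, 14, 15, 16, 17, 18, 19; that makes 12.

12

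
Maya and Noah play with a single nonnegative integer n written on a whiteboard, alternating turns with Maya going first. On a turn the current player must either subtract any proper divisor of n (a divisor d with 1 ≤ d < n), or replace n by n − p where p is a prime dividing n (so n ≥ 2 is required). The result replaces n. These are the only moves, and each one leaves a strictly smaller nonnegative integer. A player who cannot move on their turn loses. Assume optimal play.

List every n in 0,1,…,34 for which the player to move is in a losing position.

0, 1, 4, 9, 14, 20, 26, 32

Label each position W (a win for the player to move) or L (a loss). A position with no legal move is L; any other position is W exactly when some move reaches an L, and L when every move reaches a W.
n=0: no move → L
n=1: no move → L
n=2: can move to 0, which is L ⇒ W
n=3: can move to 0, which is L ⇒ W
n=4: moves to 2(W), 3(W); every one is W ⇒ L
n=5: can move to 0, which is L ⇒ W
n=6: can move to 4, which is L ⇒ W
n=7: can move to 0, which is L ⇒ W
n=8: can move to 4, which is L ⇒ W
n=9: moves to 6(W), 8(W); every one is W ⇒ L
n=10: can move to 9, which is L ⇒ W
n=11: can move to 0, which is L ⇒ W
n=12: can move to 9, which is L ⇒ W
n=13: can move to 0, which is L ⇒ W
n=14: moves to 7(W), 12(W), 13(W); every one is W ⇒ L
n=15: can move to 14, which is L ⇒ W
n=16: can move to 14, which is L ⇒ W
n=17: can move to 0, which is L ⇒ W
n=18: can move to 9, which is L ⇒ W
n=19: can move to 0, which is L ⇒ W
n=20: moves to 10(W), 15(W), 16(W), 18(W), 19(W); every one is W ⇒ L
n=21: can move to 14, which is L ⇒ W
n=22: can move to 20, which is L ⇒ W
n=23: can move to 0, which is L ⇒ W
n=24: can move to 20, which is L ⇒ W
n=25: can move to 20, which is L ⇒ W
n=26: moves to 13(W), 24(W), 25(W); every one is W ⇒ L
n=27: can move to 26, which is L ⇒ W
n=28: can move to 14, which is L ⇒ W
n=29: can move to 0, which is L ⇒ W
n=30: can move to 20, which is L ⇒ W
n=31: can move to 0, which is L ⇒ W
n=32: moves to 16(W), 24(W), 28(W), 30(W), 31(W); every one is W ⇒ L
n=33: can move to 32, which is L ⇒ W
n=34: can move to 32, which is L ⇒ W
The losing starting values of n are exactly the entries labelled L in this table (8 of them).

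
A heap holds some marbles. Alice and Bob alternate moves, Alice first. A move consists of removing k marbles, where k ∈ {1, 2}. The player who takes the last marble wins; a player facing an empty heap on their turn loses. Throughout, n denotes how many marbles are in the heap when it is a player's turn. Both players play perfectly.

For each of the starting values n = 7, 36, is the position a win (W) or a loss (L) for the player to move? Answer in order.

7: W, 36: L

Classify positions by backward induction: terminal positions (no move available) are L. From any other position, the mover wins iff some move reaches an L.
n=0: no move → L
n=1: can move to 0, which is L ⇒ W
n=2: can move to 0, which is L ⇒ W
n=3: moves to 2(W), 1(W); every one is W ⇒ L
n=4: can move to 3, which is L ⇒ W
n=5: can move to 3, which is L ⇒ W
n=6: moves to 5(W), 4(W); every one is W ⇒ L
n=7: can move to 6, which is L ⇒ W
n=8: can move to 6, which is L ⇒ W
n=9: moves to 8(W), 7(W); every one is W ⇒ L
n=10: can move to 9, which is L ⇒ W
n=11: can move to 9, which is L ⇒ W
n=12: moves to 11(W), 10(W); every one is W ⇒ L
n=13: can move to 12, which is L ⇒ W
n=14: can move to 12, which is L ⇒ W
n=15: moves to 14(W), 13(W); every one is W ⇒ L
n=16: can move to 15, which is L ⇒ W
n=17: can move to 15, which is L ⇒ W
n=18: moves to 17(W), 16(W); every one is W ⇒ L
n=19: can move to 18, which is L ⇒ W
n=20: can move to 18, which is L ⇒ W
n=21: moves to 20(W), 19(W); every one is W ⇒ L
n=22: can move to 21, which is L ⇒ W
n=23: can move to 21, which is L ⇒ W
n=24: moves to 23(W), 22(W); every one is W ⇒ L
n=25: can move to 24, which is L ⇒ W
n=26: can move to 24, which is L ⇒ W
n=27: moves to 26(W), 25(W); every one is W ⇒ L
n=28: can move to 27, which is L ⇒ W
n=29: can move to 27, which is L ⇒ W
n=30: moves to 29(W), 28(W); every one is W ⇒ L
n=31: can move to 30, which is L ⇒ W
n=32: can move to 30, which is L ⇒ W
n=33: moves to 32(W), 31(W); every one is W ⇒ L
n=34: can move to 33, which is L ⇒ W
n=35: can move to 33, which is L ⇒ W
n=36: moves to 35(W), 34(W); every one is W ⇒ L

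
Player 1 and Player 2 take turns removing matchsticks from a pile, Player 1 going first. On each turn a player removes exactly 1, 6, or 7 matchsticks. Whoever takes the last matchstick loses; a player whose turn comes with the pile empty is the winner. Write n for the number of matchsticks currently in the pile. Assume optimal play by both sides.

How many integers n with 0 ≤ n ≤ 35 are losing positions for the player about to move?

9

Work bottom-up. With no move the player to move wins. Otherwise the position is W if at least one move leads to an L position for the opponent, and L if every move leads to a W.
n=0: no move; the opponent has just taken the last matchstick and therefore loses → W
n=1: the only move is to 0(W), a W ⇒ L
n=2: can move to 1, which is L ⇒ W
n=3: the only move is to 2(W), a W ⇒ L
n=4: can move to 3, which is L ⇒ W
n=5: the only move is to 4(W), a W ⇒ L
n=6: can move to 5, which is L ⇒ W
n=7: can move to 1, which is L ⇒ W
n=8: can move to 1, which is L ⇒ W
n=9: can move to 3, which is L ⇒ W
n=10: can move to 3, which is L ⇒ W
n=11: can move to 5, which is L ⇒ W
n=12: can move to 5, which is L ⇒ W
n=13: moves to 12(W), 7(W), 6(W); every one is W ⇒ L
n=14: can move to 13, which is L ⇒ W
n=15: moves to 14(W), 9(W), 8(W); every one is W ⇒ L
n=16: can move to 15, which is L ⇒ W
n=17: moves to 16(W), 11(W), 10(W); every one is W ⇒ L
n=18: can move to 17, which is L ⇒ W
n=19: can move to 13, which is L ⇒ W
n=20: can move to 13, which is L ⇒ W
n=21: can move to 15, which is L ⇒ W
n=22: can move to 15, which is L ⇒ W
n=23: can move to 17, which is L ⇒ W
n=24: can move to 17, which is L ⇒ W
n=25: moves to 24(W), 19(W), 18(W); every one is W ⇒ L
n=26: can move to 25, which is L ⇒ W
n=27: moves to 26(W), 21(W), 20(W); every one is W ⇒ L
n=28: can move to 27, which is L ⇒ W
n=29: moves to 28(W), 23(W), 22(W); every one is W ⇒ L
n=30: can move to 29, which is L ⇒ W
n=31: can move to 25, which is L ⇒ W
n=32: can move to 25, which is L ⇒ W
n=33: can move to 27, which is L ⇒ W
n=34: can move to 27, which is L ⇒ W
n=35: can move to 29, which is L ⇒ W
L entries with 0 ≤ n ≤ 35: n = 1, 3, 5, 13, 15, 17, 25, 27, 29; that makes 9.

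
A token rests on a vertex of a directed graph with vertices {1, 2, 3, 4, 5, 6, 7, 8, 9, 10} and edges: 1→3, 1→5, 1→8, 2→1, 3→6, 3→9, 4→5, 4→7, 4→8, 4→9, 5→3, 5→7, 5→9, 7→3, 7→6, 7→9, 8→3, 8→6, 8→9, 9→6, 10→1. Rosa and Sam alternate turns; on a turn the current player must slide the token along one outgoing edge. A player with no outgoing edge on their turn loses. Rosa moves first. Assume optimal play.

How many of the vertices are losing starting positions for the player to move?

Use the standard recursion: the mover loses at a terminal position; elsewhere, the mover wins exactly when some move hands the opponent an L position.
Every edge goes from a vertex to one that appears earlier in the order 6, 9, 3, 7, 5, 8, 1, 10, 2, 4, so processing vertices in that order labels each vertex after all of its successors.
6: no outgoing edge → L
9: →6(L), so W
3: →6(L), so W
7: →6(L), so W
5: →7(W), 3(W), 9(W) — all W, so L
8: →6(L), so W
1: →5(L), so W
10: →1(W) only, which is W, so L
2: →1(W) only, which is W, so L
4: →5(L), so W
The L vertices are 2, 5, 6, 10; that is 4 in all.

4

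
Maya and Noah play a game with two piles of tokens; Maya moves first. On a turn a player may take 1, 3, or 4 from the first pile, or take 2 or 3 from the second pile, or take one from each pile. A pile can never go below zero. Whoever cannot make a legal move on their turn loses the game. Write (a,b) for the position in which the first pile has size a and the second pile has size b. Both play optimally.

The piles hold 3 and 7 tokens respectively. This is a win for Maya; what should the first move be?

Positions with no move are L. A position that does have a move is losing for the player to move precisely when every available move leads to a winning position for the opponent. Fill in the labels:
No move ever increases a pile, so every position that can arise here has a ≤ 3 and b ≤ 7; it is enough to label the cells with 0 ≤ a ≤ 3 and 0 ≤ b ≤ 7.
Every move lowers a or b (never raises either), so fill the grid row by row in increasing a, and left to right within a row: each cell's successors are then already labelled.
      b=0  b=1  b=2  b=3  b=4  b=5  b=6  b=7
a=0:    L    L    W    W    W    L    L    W
a=1:    W    W    W    L    L    W    W    W
a=2:    L    L    W    W    W    W    L    L
a=3:    W    W    W    L    L    W    W    W
Cells with no legal move (terminal, hence L): (0,0), (0,1).
The remaining L cells, each justified by listing all of its moves:
(0,5): only reaches (0,3)(W), (0,2)(W), all W → L
(0,6): only reaches (0,4)(W), (0,3)(W), all W → L
(1,3): only reaches (0,3)(W), (1,1)(W), (1,0)(W), (0,2)(W), all W → L
(1,4): only reaches (0,4)(W), (1,2)(W), (1,1)(W), (0,3)(W), all W → L
(2,0): only reaches (1,0)(W), which is W → L
(2,1): only reaches (1,1)(W), (1,0)(W), all W → L
(2,6): only reaches (1,6)(W), (2,4)(W), (2,3)(W), (1,5)(W), all W → L
(2,7): only reaches (1,7)(W), (2,5)(W), (2,4)(W), (1,6)(W), all W → L
(3,3): only reaches (2,3)(W), (0,3)(W), (3,1)(W), (3,0)(W), (2,2)(W), all W → L
(3,4): only reaches (2,4)(W), (0,4)(W), (3,2)(W), (3,1)(W), (2,3)(W), all W → L
Every other cell has at least one move into one of the L cells above, so it is W.
From (3,7), the L positions reachable in one move are: (2,7), (3,4), (2,6). Any move reaching one of these is winning.

Move to (2,7).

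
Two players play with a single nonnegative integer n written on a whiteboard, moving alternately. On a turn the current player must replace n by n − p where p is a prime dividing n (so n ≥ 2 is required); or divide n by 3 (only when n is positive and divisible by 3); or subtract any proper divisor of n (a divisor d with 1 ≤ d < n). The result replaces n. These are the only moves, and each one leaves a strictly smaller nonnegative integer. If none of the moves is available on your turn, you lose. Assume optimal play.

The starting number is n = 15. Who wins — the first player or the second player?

Positions with no move are L. A position that does have a move is losing for the player to move precisely when every available move leads to a winning position for the opponent. Fill in the labels:
n=0: no move → L
n=1: no move → L
n=2: can move to 0, which is L ⇒ W
n=3: can move to 0, which is L ⇒ W
n=4: moves to 2(W), 3(W); every one is W ⇒ L
n=5: can move to 0, which is L ⇒ W
n=6: can move to 4, which is L ⇒ W
n=7: can move to 0, which is L ⇒ W
n=8: can move to 4, which is L ⇒ W
n=9: moves to 3(W), 6(W), 8(W); every one is W ⇒ L
n=10: can move to 9, which is L ⇒ W
n=11: can move to 0, which is L ⇒ W
n=12: can move to 4, which is L ⇒ W
n=13: can move to 0, which is L ⇒ W
n=14: moves to 7(W), 12(W), 13(W); every one is W ⇒ L
n=15: can move to 14, which is L ⇒ W
From 15 the player to move can move to 14, reaching an L position.

The first player wins.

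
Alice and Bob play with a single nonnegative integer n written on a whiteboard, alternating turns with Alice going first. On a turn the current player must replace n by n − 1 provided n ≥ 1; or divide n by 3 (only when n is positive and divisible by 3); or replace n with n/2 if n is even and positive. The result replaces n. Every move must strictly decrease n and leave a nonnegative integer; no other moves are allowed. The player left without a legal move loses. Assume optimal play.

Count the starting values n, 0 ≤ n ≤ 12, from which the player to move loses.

Positions with no move are L. A position that does have a move is losing for the player to move precisely when every available move leads to a winning position for the opponent. Fill in the labels:
n=0: no move → L
n=1: →0(L), so W
n=2: →1(W) only, which is W, so L
n=3: →2(L), so W
n=4: →2(L), so W
n=5: →4(W) only, which is W, so L
n=6: →2(L), so W
n=7: →6(W) only, which is W, so L
n=8: →7(L), so W
n=9: →3(W), 8(W) — all W, so L
n=10: →5(L), so W
n=11: →10(W) only, which is W, so L
n=12: →11(L), so W
L entries with 0 ≤ n ≤ 12: n = 0, 2, 5, 7, 9, 11; that makes 6.

6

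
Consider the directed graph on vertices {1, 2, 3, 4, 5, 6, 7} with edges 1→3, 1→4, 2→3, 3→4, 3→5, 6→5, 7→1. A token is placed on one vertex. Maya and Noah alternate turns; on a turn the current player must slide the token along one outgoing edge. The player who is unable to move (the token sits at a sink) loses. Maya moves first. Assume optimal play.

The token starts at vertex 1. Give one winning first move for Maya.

Move to 4.

Classify positions by backward induction: terminal positions (no move available) are L. From any other position, the mover wins iff some move reaches an L.
Every edge goes from a vertex to one that appears earlier in the order 5, 4, 3, 1, 7, 2, 6, so processing vertices in that order labels each vertex after all of its successors.
5: no outgoing edge → L
4: no outgoing edge → L
3: →4(L), so W
1: →4(L), so W
7: →1(W) only, which is W, so L
2: →3(W) only, which is W, so L
6: →5(L), so W
From 1, the L positions reachable in one move are: 4.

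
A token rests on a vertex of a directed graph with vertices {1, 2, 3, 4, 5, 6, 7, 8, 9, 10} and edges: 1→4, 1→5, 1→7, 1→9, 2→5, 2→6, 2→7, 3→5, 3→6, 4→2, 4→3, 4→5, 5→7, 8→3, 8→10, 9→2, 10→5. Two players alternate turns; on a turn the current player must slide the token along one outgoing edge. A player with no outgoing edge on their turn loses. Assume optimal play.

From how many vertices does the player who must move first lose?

Use the standard recursion: the mover loses at a terminal position; elsewhere, the mover wins exactly when some move hands the opponent an L position.
Every edge goes from a vertex to one that appears earlier in the order 6, 7, 5, 2, 10, 3, 4, 9, 1, 8, so processing vertices in that order labels each vertex after all of its successors.
6: no outgoing edge → L
7: no outgoing edge → L
5: can move to 7, which is L ⇒ W
2: can move to 7, which is L ⇒ W
10: the only move is to 5(W), a W ⇒ L
3: can move to 6, which is L ⇒ W
4: moves to 3(W), 2(W), 5(W); every one is W ⇒ L
9: the only move is to 2(W), a W ⇒ L
1: can move to 9, which is L ⇒ W
8: can move to 10, which is L ⇒ W
The L vertices are 4, 6, 7, 9, 10; that is 5 in all.

5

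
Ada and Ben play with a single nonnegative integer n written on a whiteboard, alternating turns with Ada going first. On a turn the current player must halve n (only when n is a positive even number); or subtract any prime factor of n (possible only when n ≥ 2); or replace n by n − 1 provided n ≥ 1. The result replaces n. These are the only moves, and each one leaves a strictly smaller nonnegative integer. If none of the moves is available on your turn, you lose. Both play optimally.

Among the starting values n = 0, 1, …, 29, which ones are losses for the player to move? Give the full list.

Use the standard recursion: the mover loses at a terminal position; elsewhere, the mover wins exactly when some move hands the opponent an L position.
n=0: no move → L
n=1: reaches L-position 0 → W
n=2: reaches L-position 0 → W
n=3: reaches L-position 0 → W
n=4: only reaches 2(W), 3(W), all W → L
n=5: reaches L-position 0 → W
n=6: reaches L-position 4 → W
n=7: reaches L-position 0 → W
n=8: reaches L-position 4 → W
n=9: only reaches 6(W), 8(W), all W → L
n=10: reaches L-position 9 → W
n=11: reaches L-position 0 → W
n=12: reaches L-position 9 → W
n=13: reaches L-position 0 → W
n=14: only reaches 7(W), 12(W), 13(W), all W → L
n=15: reaches L-position 14 → W
n=16: reaches L-position 14 → W
n=17: reaches L-position 0 → W
n=18: reaches L-position 9 → W
n=19: reaches L-position 0 → W
n=20: only reaches 10(W), 15(W), 18(W), 19(W), all W → L
n=21: reaches L-position 14 → W
n=22: reaches L-position 20 → W
n=23: reaches L-position 0 → W
n=24: only reaches 12(W), 21(W), 22(W), 23(W), all W → L
n=25: reaches L-position 20 → W
n=26: reaches L-position 24 → W
n=27: reaches L-position 24 → W
n=28: reaches L-position 14 → W
n=29: reaches L-position 0 → W
The losing starting values of n are exactly the entries labelled L in this table (6 of them).

0, 4, 9, 14, 20, 24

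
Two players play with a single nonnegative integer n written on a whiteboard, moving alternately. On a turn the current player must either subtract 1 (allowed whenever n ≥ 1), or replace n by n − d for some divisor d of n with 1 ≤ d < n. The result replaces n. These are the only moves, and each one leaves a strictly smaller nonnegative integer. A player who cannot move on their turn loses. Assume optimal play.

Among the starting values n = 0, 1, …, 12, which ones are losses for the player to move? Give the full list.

Positions with no move are L. A position that does have a move is losing for the player to move precisely when every available move leads to a winning position for the opponent. Fill in the labels:
n=0: no move → L
n=1: reaches L-position 0 → W
n=2: only reaches 1(W), which is W → L
n=3: reaches L-position 2 → W
n=4: reaches L-position 2 → W
n=5: only reaches 4(W), which is W → L
n=6: reaches L-position 5 → W
n=7: only reaches 6(W), which is W → L
n=8: reaches L-position 7 → W
n=9: only reaches 6(W), 8(W), all W → L
n=10: reaches L-position 5 → W
n=11: only reaches 10(W), which is W → L
n=12: reaches L-position 9 → W
The losing starting values of n are exactly the entries labelled L in this table (6 of them).

0, 2, 5, 7, 9, 11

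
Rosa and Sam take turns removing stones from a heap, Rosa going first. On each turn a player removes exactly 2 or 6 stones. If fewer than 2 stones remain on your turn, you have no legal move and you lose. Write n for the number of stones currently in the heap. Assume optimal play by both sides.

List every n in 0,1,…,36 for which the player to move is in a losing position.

Label each position W (a win for the player to move) or L (a loss). A position with no legal move is L; any other position is W exactly when some move reaches an L, and L when every move reaches a W.
n=0: no move → L
n=1: no move → L
n=2: reaches L-position 0 → W
n=3: reaches L-position 1 → W
n=4: only reaches 2(W), which is W → L
n=5: only reaches 3(W), which is W → L
n=6: reaches L-position 4 → W
n=7: reaches L-position 5 → W
n=8: only reaches 6(W), 2(W), all W → L
n=9: only reaches 7(W), 3(W), all W → L
n=10: reaches L-position 8 → W
n=11: reaches L-position 9 → W
n=12: only reaches 10(W), 6(W), all W → L
n=13: only reaches 11(W), 7(W), all W → L
n=14: reaches L-position 12 → W
n=15: reaches L-position 13 → W
n=16: only reaches 14(W), 10(W), all W → L
n=17: only reaches 15(W), 11(W), all W → L
n=18: reaches L-position 16 → W
n=19: reaches L-position 17 → W
n=20: only reaches 18(W), 14(W), all W → L
n=21: only reaches 19(W), 15(W), all W → L
n=22: reaches L-position 20 → W
n=23: reaches L-position 21 → W
n=24: only reaches 22(W), 18(W), all W → L
n=25: only reaches 23(W), 19(W), all W → L
n=26: reaches L-position 24 → W
n=27: reaches L-position 25 → W
n=28: only reaches 26(W), 22(W), all W → L
n=29: only reaches 27(W), 23(W), all W → L
n=30: reaches L-position 28 → W
n=31: reaches L-position 29 → W
n=32: only reaches 30(W), 26(W), all W → L
n=33: only reaches 31(W), 27(W), all W → L
n=34: reaches L-position 32 → W
n=35: reaches L-position 33 → W
n=36: only reaches 34(W), 30(W), all W → L
Reading off the rows marked L gives the requested list; there are 19 such values of n.

0, 1, 4, 5, 8, 9, 12, 13, 16, 17, 20, 21, 24, 25, 28, 29, 32, 33, 36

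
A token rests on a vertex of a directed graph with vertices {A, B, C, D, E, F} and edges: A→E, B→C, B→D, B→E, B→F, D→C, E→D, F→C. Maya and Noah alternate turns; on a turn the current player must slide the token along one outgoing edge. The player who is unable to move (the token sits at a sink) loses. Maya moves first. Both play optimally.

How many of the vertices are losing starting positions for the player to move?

Label each position W (a win for the player to move) or L (a loss). A position with no legal move is L; any other position is W exactly when some move reaches an L, and L when every move reaches a W.
Every edge goes from a vertex to one that appears earlier in the order C, D, F, E, B, A, so processing vertices in that order labels each vertex after all of its successors.
C: no outgoing edge → L
D: can move to C, which is L ⇒ W
F: can move to C, which is L ⇒ W
E: the only move is to D(W), a W ⇒ L
B: can move to E, which is L ⇒ W
A: can move to E, which is L ⇒ W
The L vertices are C, E; that is 2 in all.

2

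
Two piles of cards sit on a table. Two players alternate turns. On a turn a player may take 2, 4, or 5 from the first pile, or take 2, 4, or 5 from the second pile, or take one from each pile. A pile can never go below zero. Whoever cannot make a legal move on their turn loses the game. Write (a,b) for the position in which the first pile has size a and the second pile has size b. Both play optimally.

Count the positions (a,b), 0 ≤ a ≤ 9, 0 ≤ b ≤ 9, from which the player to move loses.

Use the standard recursion: the mover loses at a terminal position; elsewhere, the mover wins exactly when some move hands the opponent an L position.
Every move lowers a or b (never raises either), so fill the grid row by row in increasing a, and left to right within a row: each cell's successors are then already labelled.
      b=0  b=1  b=2  b=3  b=4  b=5  b=6  b=7  b=8  b=9
a=0:    L    L    W    W    W    W    W    L    L    W
a=1:    L    W    W    L    W    W    L    W    W    W
a=2:    W    W    L    L    W    W    W    W    W    L
a=3:    W    L    L    W    W    W    W    W    L    L
a=4:    W    W    W    W    L    L    W    W    W    W
a=5:    W    W    W    W    L    W    W    W    W    W
a=6:    W    L    W    W    W    W    W    L    L    W
a=7:    L    W    W    W    W    W    L    L    W    W
a=8:    L    W    W    L    W    W    L    W    W    W
a=9:    W    W    L    L    W    W    W    W    W    L
Cells with no legal move (terminal, hence L): (0,0), (0,1), (1,0).
The remaining L cells, each justified by listing all of its moves:
(0,7): only reaches (0,5)(W), (0,3)(W), (0,2)(W), all W → L
(0,8): only reaches (0,6)(W), (0,4)(W), (0,3)(W), all W → L
(1,3): only reaches (1,1)(W), (0,2)(W), all W → L
(1,6): only reaches (1,4)(W), (1,2)(W), (1,1)(W), (0,5)(W), all W → L
(2,2): only reaches (0,2)(W), (2,0)(W), (1,1)(W), all W → L
(2,3): only reaches (0,3)(W), (2,1)(W), (1,2)(W), all W → L
(2,9): only reaches (0,9)(W), (2,7)(W), (2,5)(W), (2,4)(W), (1,8)(W), all W → L
(3,1): only reaches (1,1)(W), (2,0)(W), all W → L
(3,2): only reaches (1,2)(W), (3,0)(W), (2,1)(W), all W → L
(3,8): only reaches (1,8)(W), (3,6)(W), (3,4)(W), (3,3)(W), (2,7)(W), all W → L
(3,9): only reaches (1,9)(W), (3,7)(W), (3,5)(W), (3,4)(W), (2,8)(W), all W → L
(4,4): only reaches (2,4)(W), (0,4)(W), (4,2)(W), (4,0)(W), (3,3)(W), all W → L
(4,5): only reaches (2,5)(W), (0,5)(W), (4,3)(W), (4,1)(W), (4,0)(W), (3,4)(W), all W → L
(5,4): only reaches (3,4)(W), (1,4)(W), (0,4)(W), (5,2)(W), (5,0)(W), (4,3)(W), all W → L
(6,1): only reaches (4,1)(W), (2,1)(W), (1,1)(W), (5,0)(W), all W → L
(6,7): only reaches (4,7)(W), (2,7)(W), (1,7)(W), (6,5)(W), (6,3)(W), (6,2)(W), (5,6)(W), all W → L
(6,8): only reaches (4,8)(W), (2,8)(W), (1,8)(W), (6,6)(W), (6,4)(W), (6,3)(W), (5,7)(W), all W → L
(7,0): only reaches (5,0)(W), (3,0)(W), (2,0)(W), all W → L
(7,6): only reaches (5,6)(W), (3,6)(W), (2,6)(W), (7,4)(W), (7,2)(W), (7,1)(W), (6,5)(W), all W → L
(7,7): only reaches (5,7)(W), (3,7)(W), (2,7)(W), (7,5)(W), (7,3)(W), (7,2)(W), (6,6)(W), all W → L
(8,0): only reaches (6,0)(W), (4,0)(W), (3,0)(W), all W → L
(8,3): only reaches (6,3)(W), (4,3)(W), (3,3)(W), (8,1)(W), (7,2)(W), all W → L
(8,6): only reaches (6,6)(W), (4,6)(W), (3,6)(W), (8,4)(W), (8,2)(W), (8,1)(W), (7,5)(W), all W → L
(9,2): only reaches (7,2)(W), (5,2)(W), (4,2)(W), (9,0)(W), (8,1)(W), all W → L
(9,3): only reaches (7,3)(W), (5,3)(W), (4,3)(W), (9,1)(W), (8,2)(W), all W → L
(9,9): only reaches (7,9)(W), (5,9)(W), (4,9)(W), (9,7)(W), (9,5)(W), (9,4)(W), (8,8)(W), all W → L
Every other cell has at least one move into one of the L cells above, so it is W.
L cells per row: a=0: 4, a=1: 3, a=2: 3, a=3: 4, a=4: 2, a=5: 1, a=6: 3, a=7: 3, a=8: 3, a=9: 3; total 29.

29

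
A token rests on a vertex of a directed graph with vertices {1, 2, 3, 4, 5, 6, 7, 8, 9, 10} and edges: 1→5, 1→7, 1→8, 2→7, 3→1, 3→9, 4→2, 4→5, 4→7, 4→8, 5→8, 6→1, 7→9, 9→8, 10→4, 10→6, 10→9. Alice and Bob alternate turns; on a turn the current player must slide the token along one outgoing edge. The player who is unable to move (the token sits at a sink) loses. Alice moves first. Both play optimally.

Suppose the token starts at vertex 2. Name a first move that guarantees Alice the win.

Work bottom-up. With no move the player to move loses. Otherwise the position is W if at least one move leads to an L position for the opponent, and L if every move leads to a W.
Every edge goes from a vertex to one that appears earlier in the order 8, 5, 9, 7, 1, 2, 3, 4, 6, 10, so processing vertices in that order labels each vertex after all of its successors.
8: no outgoing edge → L
5: can move to 8, which is L ⇒ W
9: can move to 8, which is L ⇒ W
7: the only move is to 9(W), a W ⇒ L
1: can move to 7, which is L ⇒ W
2: can move to 7, which is L ⇒ W
3: moves to 1(W), 9(W); every one is W ⇒ L
4: can move to 7, which is L ⇒ W
6: the only move is to 1(W), a W ⇒ L
10: can move to 6, which is L ⇒ W
From 2, the L positions reachable in one move are: 7.

Move to 7.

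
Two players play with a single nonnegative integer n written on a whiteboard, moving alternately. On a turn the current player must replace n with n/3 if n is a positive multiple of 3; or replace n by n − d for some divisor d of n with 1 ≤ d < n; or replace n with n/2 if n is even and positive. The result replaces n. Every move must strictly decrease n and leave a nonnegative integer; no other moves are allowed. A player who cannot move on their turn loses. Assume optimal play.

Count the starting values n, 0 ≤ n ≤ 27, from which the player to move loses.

Classify positions by backward induction: terminal positions (no move available) are L. From any other position, the mover wins iff some move reaches an L.
n=0: no move → L
n=1: no move → L
n=2: →1(L), so W
n=3: →1(L), so W
n=4: →2(W), 3(W) — all W, so L
n=5: →4(L), so W
n=6: →4(L), so W
n=7: →6(W) only, which is W, so L
n=8: →4(L), so W
n=9: →3(W), 6(W), 8(W) — all W, so L
n=10: →9(L), so W
n=11: →10(W) only, which is W, so L
n=12: →4(L), so W
n=13: →12(W) only, which is W, so L
n=14: →7(L), so W
n=15: →5(W), 10(W), 12(W), 14(W) — all W, so L
n=16: →15(L), so W
n=17: →16(W) only, which is W, so L
n=18: →9(L), so W
n=19: →18(W) only, which is W, so L
n=20: →15(L), so W
n=21: →7(L), so W
n=22: →11(L), so W
n=23: →22(W) only, which is W, so L
n=24: →23(L), so W
n=25: →20(W), 24(W) — all W, so L
n=26: →13(L), so W
n=27: →9(L), so W
L entries with 0 ≤ n ≤ 27: n = 0, 1, 4, 7, 9, 11, 13, 15, 17, 19, 23, 25; that makes 12.

12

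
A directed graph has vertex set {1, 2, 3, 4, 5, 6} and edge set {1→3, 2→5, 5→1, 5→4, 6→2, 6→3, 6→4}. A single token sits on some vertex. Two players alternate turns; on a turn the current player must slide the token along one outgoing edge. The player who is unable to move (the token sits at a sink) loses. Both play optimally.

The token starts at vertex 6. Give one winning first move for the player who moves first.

Move to 2.

Positions with no move are L. A position that does have a move is losing for the player to move precisely when every available move leads to a winning position for the opponent. Fill in the labels:
Every edge goes from a vertex to one that appears earlier in the order 3, 4, 1, 5, 2, 6, so processing vertices in that order labels each vertex after all of its successors.
3: no outgoing edge → L
4: no outgoing edge → L
1: reaches L-position 3 → W
5: reaches L-position 4 → W
2: only reaches 5(W), which is W → L
6: reaches L-position 2 → W
From 6, the L positions reachable in one move are: 2, 4, 3. Any move reaching one of these is winning.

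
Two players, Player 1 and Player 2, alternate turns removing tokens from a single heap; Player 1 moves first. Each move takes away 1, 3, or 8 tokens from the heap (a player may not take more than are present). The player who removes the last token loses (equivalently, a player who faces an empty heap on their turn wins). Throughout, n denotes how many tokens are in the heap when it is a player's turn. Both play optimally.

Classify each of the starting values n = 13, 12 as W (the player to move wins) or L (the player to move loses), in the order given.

Classify positions by backward induction: terminal positions (no move available) are W. From any other position, the mover wins iff some move reaches an L.
n=0: no move; the opponent has just taken the last token and therefore loses → W
n=1: the only move is to 0(W), a W ⇒ L
n=2: can move to 1, which is L ⇒ W
n=3: moves to 2(W), 0(W); every one is W ⇒ L
n=4: can move to 3, which is L ⇒ W
n=5: moves to 4(W), 2(W); every one is W ⇒ L
n=6: can move to 5, which is L ⇒ W
n=7: moves to 6(W), 4(W); every one is W ⇒ L
n=8: can move to 7, which is L ⇒ W
n=9: can move to 1, which is L ⇒ W
n=10: can move to 7, which is L ⇒ W
n=11: can move to 3, which is L ⇒ W
n=12: moves to 11(W), 9(W), 4(W); every one is W ⇒ L
n=13: can move to 12, which is L ⇒ W

13: W, 12: L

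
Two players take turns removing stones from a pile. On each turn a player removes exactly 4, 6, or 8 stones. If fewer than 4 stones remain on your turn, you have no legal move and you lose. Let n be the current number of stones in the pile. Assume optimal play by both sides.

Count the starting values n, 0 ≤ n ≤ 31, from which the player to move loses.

Classify positions by backward induction: terminal positions (no move available) are L. From any other position, the mover wins iff some move reaches an L.
n=0: no move → L
n=1: no move → L
n=2: no move → L
n=3: no move → L
n=4: can move to 0, which is L ⇒ W
n=5: can move to 1, which is L ⇒ W
n=6: can move to 2, which is L ⇒ W
n=7: can move to 3, which is L ⇒ W
n=8: can move to 2, which is L ⇒ W
n=9: can move to 3, which is L ⇒ W
n=10: can move to 2, which is L ⇒ W
n=11: can move to 3, which is L ⇒ W
n=12: moves to 8(W), 6(W), 4(W); every one is W ⇒ L
n=13: moves to 9(W), 7(W), 5(W); every one is W ⇒ L
n=14: moves to 10(W), 8(W), 6(W); every one is W ⇒ L
n=15: moves to 11(W), 9(W), 7(W); every one is W ⇒ L
n=16: can move to 12, which is L ⇒ W
n=17: can move to 13, which is L ⇒ W
n=18: can move to 14, which is L ⇒ W
n=19: can move to 15, which is L ⇒ W
n=20: can move to 14, which is L ⇒ W
n=21: can move to 15, which is L ⇒ W
n=22: can move to 14, which is L ⇒ W
n=23: can move to 15, which is L ⇒ W
n=24: moves to 20(W), 18(W), 16(W); every one is W ⇒ L
n=25: moves to 21(W), 19(W), 17(W); every one is W ⇒ L
n=26: moves to 22(W), 20(W), 18(W); every one is W ⇒ L
n=27: moves to 23(W), 21(W), 19(W); every one is W ⇒ L
n=28: can move to 24, which is L ⇒ W
n=29: can move to 25, which is L ⇒ W
n=30: can move to 26, which is L ⇒ W
n=31: can move to 27, which is L ⇒ W
L entries with 0 ≤ n ≤ 31: n = 0, 1, 2, 3, 12, 13, 14, 15, 24, 25, 26, 27; that makes 12.

12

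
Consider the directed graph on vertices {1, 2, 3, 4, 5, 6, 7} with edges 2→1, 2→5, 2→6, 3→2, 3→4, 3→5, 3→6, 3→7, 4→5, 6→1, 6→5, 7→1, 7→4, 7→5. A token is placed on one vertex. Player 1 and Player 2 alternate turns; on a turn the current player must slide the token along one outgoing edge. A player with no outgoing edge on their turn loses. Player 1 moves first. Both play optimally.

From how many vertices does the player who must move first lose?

2

Build the W/L table. Terminal = L. A non-terminal position is W if it has a move to some L; otherwise it is L.
Every edge goes from a vertex to one that appears earlier in the order 1, 5, 6, 4, 2, 7, 3, so processing vertices in that order labels each vertex after all of its successors.
1: no outgoing edge → L
5: no outgoing edge → L
6: reaches L-position 5 → W
4: reaches L-position 5 → W
2: reaches L-position 5 → W
7: reaches L-position 5 → W
3: reaches L-position 5 → W
The L vertices are 1, 5; that is 2 in all.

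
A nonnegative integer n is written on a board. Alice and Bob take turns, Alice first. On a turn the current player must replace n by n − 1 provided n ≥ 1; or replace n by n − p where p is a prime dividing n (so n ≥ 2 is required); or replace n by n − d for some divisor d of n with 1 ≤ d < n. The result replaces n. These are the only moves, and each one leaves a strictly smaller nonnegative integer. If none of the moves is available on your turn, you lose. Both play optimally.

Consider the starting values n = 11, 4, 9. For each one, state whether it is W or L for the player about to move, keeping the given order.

11: W, 4: L, 9: L

Use the standard recursion: the mover loses at a terminal position; elsewhere, the mover wins exactly when some move hands the opponent an L position.
n=0: no move → L
n=1: W (go to 0, an L position)
n=2: W (go to 0, an L position)
n=3: W (go to 0, an L position)
n=4: L (options 2(W), 3(W) are all W)
n=5: W (go to 0, an L position)
n=6: W (go to 4, an L position)
n=7: W (go to 0, an L position)
n=8: W (go to 4, an L position)
n=9: L (options 6(W), 8(W) are all W)
n=10: W (go to 9, an L position)
n=11: W (go to 0, an L position)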